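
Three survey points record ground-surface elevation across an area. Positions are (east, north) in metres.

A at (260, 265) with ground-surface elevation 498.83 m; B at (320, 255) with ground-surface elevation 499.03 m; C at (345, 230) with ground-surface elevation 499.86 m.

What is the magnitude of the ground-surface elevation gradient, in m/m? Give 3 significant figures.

With z = a·x + b·y + c and A as origin, the differences give:
  60·a + (-10)·b = +0.20
  85·a + (-35)·b = +1.03
Eliminate b (×(-35) and ×(-10), subtract): -1250·a = 3.300 → a = ∂z/∂x = -0.002640
Back-substitute: b = ∂z/∂y = -0.03584.
|∇f| = √(-0.002640² + -0.03584²) = 0.03594 m/m

0.0359 m/m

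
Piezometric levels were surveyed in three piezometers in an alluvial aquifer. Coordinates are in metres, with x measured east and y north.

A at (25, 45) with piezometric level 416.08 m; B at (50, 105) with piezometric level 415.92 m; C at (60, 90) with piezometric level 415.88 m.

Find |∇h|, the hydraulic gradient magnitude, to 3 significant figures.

Differences from A: to B (Δx, Δy, Δh) = (25, 60, -0.16); to C = (35, 45, -0.20).
Solve a·Δx + b·Δy = Δh: det = 25·45 − 35·60 = -975.
∂h/∂x = [(-0.16)·45 − (-0.20)·60] / -975 = -0.004923
∂h/∂y = [25·(-0.20) − 35·(-0.16)] / -975 = -0.0006154
|∇h| = √(-0.004923² + -0.0006154²) = 0.004961

0.00496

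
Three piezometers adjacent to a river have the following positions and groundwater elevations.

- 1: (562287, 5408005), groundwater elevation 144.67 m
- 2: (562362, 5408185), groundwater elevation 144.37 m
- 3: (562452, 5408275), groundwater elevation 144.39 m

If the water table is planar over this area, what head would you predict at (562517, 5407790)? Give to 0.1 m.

146.1 m

Differences from 1: to 2 (Δx, Δy, Δh) = (75, 180, -0.30); to 3 = (165, 270, -0.28).
Determinant of the coordinate differences = 75·270 − 165·180 = -9450.
∂h/∂x = [(-0.30)·270 − (-0.28)·180] / -9450 = +0.003238
∂h/∂y = [75·(-0.28) − 165·(-0.30)] / -9450 = -0.003016
h(562517, 5407790) = 144.67 + (+0.003238)·(230) + (-0.003016)·(-215) = 144.67 +0.745 +0.648 = 146.063 m.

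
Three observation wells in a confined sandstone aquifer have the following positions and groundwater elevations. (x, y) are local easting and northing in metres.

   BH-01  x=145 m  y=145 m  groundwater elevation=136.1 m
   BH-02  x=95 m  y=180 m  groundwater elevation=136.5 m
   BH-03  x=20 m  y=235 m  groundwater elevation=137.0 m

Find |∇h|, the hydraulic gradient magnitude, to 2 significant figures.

0.054

Differences from BH-01: to BH-02 (Δx, Δy, Δh) = (-50, 35, +0.4); to BH-03 = (-125, 90, +0.9).
Determinant of the coordinate differences = (-50)·90 − (-125)·35 = -125.
∂h/∂x = [(+0.4)·90 − (+0.9)·35] / -125 = -0.03600
∂h/∂y = [(-50)·(+0.9) − (-125)·(+0.4)] / -125 = -0.04000
|∇h| = √(-0.03600² + -0.04000²) = 0.05381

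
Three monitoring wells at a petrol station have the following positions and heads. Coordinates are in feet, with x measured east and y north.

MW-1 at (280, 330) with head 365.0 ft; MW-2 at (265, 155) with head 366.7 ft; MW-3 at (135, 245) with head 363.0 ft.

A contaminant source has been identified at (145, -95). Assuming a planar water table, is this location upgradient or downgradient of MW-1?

upgradient

Taking MW-1 as reference: MW-2−MW-1 = (-15, -175, +1.7); MW-3−MW-1 = (-145, -85, -2.0).
Solve a·Δx + b·Δy = Δh: det = (-15)·(-85) − (-145)·(-175) = -24100.
∂h/∂x = [(+1.7)·(-85) − (-2.0)·(-175)] / -24100 = +0.02052
∂h/∂y = [(-15)·(-2.0) − (-145)·(+1.7)] / -24100 = -0.01147
Head at (145, -95) = 365.0 + (+0.02052)·(-135) + (-0.01147)·(-425) = 367.11 ft.
That is higher than the 365.0 ft at MW-1, so the point is upgradient.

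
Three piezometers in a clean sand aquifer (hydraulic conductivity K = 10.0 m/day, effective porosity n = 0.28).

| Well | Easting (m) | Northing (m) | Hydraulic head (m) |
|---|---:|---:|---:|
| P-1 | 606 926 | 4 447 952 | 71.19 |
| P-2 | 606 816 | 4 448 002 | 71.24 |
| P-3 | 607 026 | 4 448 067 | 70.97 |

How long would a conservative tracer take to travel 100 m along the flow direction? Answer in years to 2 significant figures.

5.3 years

Taking P-1 as reference: P-2−P-1 = (-110, 50, +0.05); P-3−P-1 = (100, 115, -0.22).
Determinant of the coordinate differences = (-110)·115 − 100·50 = -17650.
∂h/∂x = [(+0.05)·115 − (-0.22)·50] / -17650 = -0.0009490
∂h/∂y = [(-110)·(-0.22) − 100·(+0.05)] / -17650 = -0.001088
|∇h| = √(-0.0009490² + -0.001088²) = 0.001444
Seepage velocity v = K·i/n = 10.0 × 0.001444 / 0.28 = 0.05157 m/day.
t = 100 / 0.05157 = 1939 days = 5.31 years.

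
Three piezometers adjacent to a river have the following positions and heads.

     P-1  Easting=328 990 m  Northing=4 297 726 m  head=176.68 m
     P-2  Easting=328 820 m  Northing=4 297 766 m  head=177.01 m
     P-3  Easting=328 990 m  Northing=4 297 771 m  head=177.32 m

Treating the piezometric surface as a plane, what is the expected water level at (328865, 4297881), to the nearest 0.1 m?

178.7 m

Taking P-1 as reference: P-2−P-1 = (-170, 40, +0.33); P-3−P-1 = (0, 45, +0.64).
Solve a·Δx + b·Δy = Δh: det = (-170)·45 − 0·40 = -7650.
∂h/∂x = [(+0.33)·45 − (+0.64)·40] / -7650 = +0.001405
∂h/∂y = [(-170)·(+0.64) − 0·(+0.33)] / -7650 = +0.01422
h(328865, 4297881) = 176.68 + (+0.001405)·(-125) + (+0.01422)·(155) = 176.68 -0.176 +2.204 = 178.709 m.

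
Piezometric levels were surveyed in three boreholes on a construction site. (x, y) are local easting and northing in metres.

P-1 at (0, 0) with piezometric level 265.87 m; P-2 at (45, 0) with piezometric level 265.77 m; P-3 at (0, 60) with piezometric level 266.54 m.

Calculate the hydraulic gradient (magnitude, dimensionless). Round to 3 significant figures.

∂h/∂x = (265.77 − 265.87) / (45 − 0) = -0.002222
∂h/∂y = (266.54 − 265.87) / (60 − 0) = +0.01117
|∇h| = √(-0.002222² + 0.01117²) = 0.01139

0.0114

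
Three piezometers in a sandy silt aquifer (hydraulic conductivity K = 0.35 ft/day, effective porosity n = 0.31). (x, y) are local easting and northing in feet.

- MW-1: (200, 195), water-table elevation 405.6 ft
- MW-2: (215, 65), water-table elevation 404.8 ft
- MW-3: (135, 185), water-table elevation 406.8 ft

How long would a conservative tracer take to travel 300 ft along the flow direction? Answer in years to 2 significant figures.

37 years

Taking MW-1 as reference: MW-2−MW-1 = (15, -130, -0.8); MW-3−MW-1 = (-65, -10, +1.2).
Solve a·Δx + b·Δy = Δh: det = 15·(-10) − (-65)·(-130) = -8600.
∂h/∂x = [(-0.8)·(-10) − (+1.2)·(-130)] / -8600 = -0.01907
∂h/∂y = [15·(+1.2) − (-65)·(-0.8)] / -8600 = +0.003953
|∇h| = √(-0.01907² + 0.003953²) = 0.01948
Seepage velocity v = K·i/n = 0.35 × 0.01948 / 0.31 = 0.02199 ft/day.
t = 300 / 0.02199 = 1.364e+04 days = 37.3 years.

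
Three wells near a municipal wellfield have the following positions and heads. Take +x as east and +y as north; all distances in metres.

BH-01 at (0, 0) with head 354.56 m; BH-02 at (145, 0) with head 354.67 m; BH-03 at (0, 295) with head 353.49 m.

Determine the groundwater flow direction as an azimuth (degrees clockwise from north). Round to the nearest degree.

∂h/∂x = (354.67 − 354.56) / (145 − 0) = +0.0007586
∂h/∂y = (353.49 − 354.56) / (295 − 0) = -0.003627
Flow direction (−∇h) has components (-0.0007586 E, +0.003627 N).
Azimuth = atan2(E, N) = atan2(-0.0007586, +0.003627) = 348.2° ≈ 348°.

348°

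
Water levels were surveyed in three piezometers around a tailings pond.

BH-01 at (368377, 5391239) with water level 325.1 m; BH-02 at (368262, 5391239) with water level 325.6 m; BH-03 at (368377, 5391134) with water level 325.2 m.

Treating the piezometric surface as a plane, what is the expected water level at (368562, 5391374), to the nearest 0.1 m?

324.2 m

∂h/∂x = (325.6 − 325.1) / (368262 − 368377) = -0.004348
∂h/∂y = (325.2 − 325.1) / (5391134 − 5391239) = -0.0009524
h(368562, 5391374) = 325.1 + (-0.004348)·(185) + (-0.0009524)·(135) = 325.1 -0.804 -0.129 = 324.167 m.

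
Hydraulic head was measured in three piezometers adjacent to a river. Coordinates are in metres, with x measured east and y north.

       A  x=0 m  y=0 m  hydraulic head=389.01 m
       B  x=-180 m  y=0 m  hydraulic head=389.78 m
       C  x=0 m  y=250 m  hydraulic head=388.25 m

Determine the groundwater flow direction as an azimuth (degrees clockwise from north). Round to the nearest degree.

∂h/∂x = (389.78 − 389.01) / (-180 − 0) = -0.004278
∂h/∂y = (388.25 − 389.01) / (250 − 0) = -0.003040
Flow direction (−∇h) has components (+0.004278 E, +0.003040 N).
Azimuth = atan2(E, N) = atan2(+0.004278, +0.003040) = 54.6° ≈ 055°.

055°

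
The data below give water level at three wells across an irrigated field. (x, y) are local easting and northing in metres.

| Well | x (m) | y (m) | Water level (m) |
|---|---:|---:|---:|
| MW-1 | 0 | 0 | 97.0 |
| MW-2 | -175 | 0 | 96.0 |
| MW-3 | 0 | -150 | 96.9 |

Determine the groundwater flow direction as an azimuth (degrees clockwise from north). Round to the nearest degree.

263°

∂h/∂x = (96.0 − 97.0) / (-175 − 0) = +0.005714
∂h/∂y = (96.9 − 97.0) / (-150 − 0) = +0.0006667
Flow direction (−∇h) has components (-0.005714 E, -0.0006667 N).
Azimuth = atan2(E, N) = atan2(-0.005714, -0.0006667) = 263.3° ≈ 263°.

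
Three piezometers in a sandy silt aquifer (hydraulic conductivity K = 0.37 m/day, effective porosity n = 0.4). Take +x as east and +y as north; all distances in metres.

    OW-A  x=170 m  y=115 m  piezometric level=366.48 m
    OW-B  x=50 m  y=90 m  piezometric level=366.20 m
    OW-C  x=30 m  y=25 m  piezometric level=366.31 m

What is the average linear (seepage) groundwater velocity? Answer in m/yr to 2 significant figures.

Taking OW-A as reference: OW-B−OW-A = (-120, -25, -0.28); OW-C−OW-A = (-140, -90, -0.17).
Determinant of the coordinate differences = (-120)·(-90) − (-140)·(-25) = 7300.
∂h/∂x = [(-0.28)·(-90) − (-0.17)·(-25)] / 7300 = +0.002870
∂h/∂y = [(-120)·(-0.17) − (-140)·(-0.28)] / 7300 = -0.002575
|∇h| = √(0.002870² + -0.002575²) = 0.003856
Seepage velocity v = K·i/n = 0.37 × 0.003856 / 0.4 = 0.003567 m/day = 1.303 m/yr.

1.3 m/yr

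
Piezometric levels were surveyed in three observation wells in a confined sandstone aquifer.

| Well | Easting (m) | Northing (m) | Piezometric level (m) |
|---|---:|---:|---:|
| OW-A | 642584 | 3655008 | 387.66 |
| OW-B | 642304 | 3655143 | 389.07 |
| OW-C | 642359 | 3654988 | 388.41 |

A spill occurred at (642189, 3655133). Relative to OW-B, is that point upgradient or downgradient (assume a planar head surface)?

Taking OW-A as reference: OW-B−OW-A = (-280, 135, +1.41); OW-C−OW-A = (-225, -20, +0.75).
Determinant of the coordinate differences = (-280)·(-20) − (-225)·135 = 35975.
∂h/∂x = [(+1.41)·(-20) − (+0.75)·135] / 35975 = -0.003598
∂h/∂y = [(-280)·(+0.75) − (-225)·(+1.41)] / 35975 = +0.002981
Head at (642189, 3655133) = 387.66 + (-0.003598)·(-395) + (+0.002981)·(125) = 389.45 m.
That is higher than the 389.07 m at OW-B, so the point is upgradient.

upgradient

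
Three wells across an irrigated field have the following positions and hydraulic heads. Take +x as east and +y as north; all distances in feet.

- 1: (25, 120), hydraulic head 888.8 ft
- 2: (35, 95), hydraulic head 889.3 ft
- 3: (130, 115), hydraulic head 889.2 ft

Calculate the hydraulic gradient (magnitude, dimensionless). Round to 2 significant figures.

0.019

Differences from 1: to 2 (Δx, Δy, Δh) = (10, -25, +0.5); to 3 = (105, -5, +0.4).
Determinant of the coordinate differences = 10·(-5) − 105·(-25) = 2575.
∂h/∂x = [(+0.5)·(-5) − (+0.4)·(-25)] / 2575 = +0.002913
∂h/∂y = [10·(+0.4) − 105·(+0.5)] / 2575 = -0.01883
|∇h| = √(0.002913² + -0.01883²) = 0.01905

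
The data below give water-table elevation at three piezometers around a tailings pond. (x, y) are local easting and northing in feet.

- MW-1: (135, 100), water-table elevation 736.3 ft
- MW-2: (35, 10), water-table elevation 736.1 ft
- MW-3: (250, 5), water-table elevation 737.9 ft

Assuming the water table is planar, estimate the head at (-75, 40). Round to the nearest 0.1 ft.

With h = a·x + b·y + c and MW-1 as origin, the differences give:
  (-100)·a + (-90)·b = -0.2
  115·a + (-95)·b = +1.6
Eliminate b (×(-95) and ×(-90), subtract): 19850·a = 163.00 → a = ∂h/∂x = +0.008212
Back-substitute: b = ∂h/∂y = -0.006902.
h(-75, 40) = 736.3 + (+0.008212)·(-210) + (-0.006902)·(-60) = 736.3 -1.724 +0.414 = 734.990 ft.

735.0 ft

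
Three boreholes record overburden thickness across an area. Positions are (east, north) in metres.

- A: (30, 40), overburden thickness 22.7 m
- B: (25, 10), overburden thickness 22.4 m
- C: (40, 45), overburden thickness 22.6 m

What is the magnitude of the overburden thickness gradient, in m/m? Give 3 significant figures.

Three-point gradient (reference A): Δ to B = (-5, -30, -0.3), Δ to C = (10, 5, -0.1).
∂d/∂x = -0.01636, ∂d/∂y = +0.01273 (det = 275).
|∇f| = √(-0.01636² + 0.01273²) = 0.02073 m/m

0.0207 m/m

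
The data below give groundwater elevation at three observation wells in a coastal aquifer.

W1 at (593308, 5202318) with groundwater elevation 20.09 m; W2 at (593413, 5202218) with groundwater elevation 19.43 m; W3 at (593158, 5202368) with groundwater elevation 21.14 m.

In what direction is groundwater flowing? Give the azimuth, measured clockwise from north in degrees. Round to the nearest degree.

Three-point gradient (reference W1): Δ to W2 = (105, -100, -0.66), Δ to W3 = (-150, 50, +1.05).
∂h/∂x = -0.007385, ∂h/∂y = -0.001154 (det = -9750).
Flow direction (−∇h) has components (+0.007385 E, +0.001154 N).
Azimuth = atan2(E, N) = atan2(+0.007385, +0.001154) = 81.1° ≈ 081°.

081°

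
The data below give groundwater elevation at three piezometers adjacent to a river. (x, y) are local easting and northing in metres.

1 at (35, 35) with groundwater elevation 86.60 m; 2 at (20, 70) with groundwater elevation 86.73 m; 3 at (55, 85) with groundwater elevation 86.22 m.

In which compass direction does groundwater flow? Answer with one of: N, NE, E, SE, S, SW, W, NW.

E

Differences from 1: to 2 (Δx, Δy, Δh) = (-15, 35, +0.13); to 3 = (20, 50, -0.38).
Solve a·Δx + b·Δy = Δh: det = (-15)·50 − 20·35 = -1450.
∂h/∂x = [(+0.13)·50 − (-0.38)·35] / -1450 = -0.01366
∂h/∂y = [(-15)·(-0.38) − 20·(+0.13)] / -1450 = -0.002138
Flow = −∇h = (+0.01366 east, +0.002138 north), which points east.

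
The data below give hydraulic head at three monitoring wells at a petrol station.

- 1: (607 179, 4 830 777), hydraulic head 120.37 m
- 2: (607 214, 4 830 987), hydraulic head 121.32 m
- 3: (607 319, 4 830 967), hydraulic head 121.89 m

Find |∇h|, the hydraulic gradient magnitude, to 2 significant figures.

0.0070

With h = a·x + b·y + c and 1 as origin, the differences give:
  35·a + 210·b = +0.95
  140·a + 190·b = +1.52
Eliminate b (×190 and ×210, subtract): -22750·a = -138.700 → a = ∂h/∂x = +0.006097
Back-substitute: b = ∂h/∂y = +0.003508.
|∇h| = √(0.006097² + 0.003508²) = 0.007034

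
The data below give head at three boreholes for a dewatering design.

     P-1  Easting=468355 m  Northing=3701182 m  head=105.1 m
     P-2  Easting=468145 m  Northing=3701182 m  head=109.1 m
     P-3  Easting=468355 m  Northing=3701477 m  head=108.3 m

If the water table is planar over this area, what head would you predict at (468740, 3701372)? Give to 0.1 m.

99.8 m

∂h/∂x = (109.1 − 105.1) / (468145 − 468355) = -0.01905
∂h/∂y = (108.3 − 105.1) / (3701477 − 3701182) = +0.01085
h(468740, 3701372) = 105.1 + (-0.01905)·(385) + (+0.01085)·(190) = 105.1 -7.333 +2.061 = 99.828 m.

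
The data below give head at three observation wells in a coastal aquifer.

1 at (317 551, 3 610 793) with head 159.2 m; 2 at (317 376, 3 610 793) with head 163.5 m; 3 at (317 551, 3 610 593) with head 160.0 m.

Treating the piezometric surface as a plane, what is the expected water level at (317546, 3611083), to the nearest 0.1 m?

∂h/∂x = (163.5 − 159.2) / (317376 − 317551) = -0.02457
∂h/∂y = (160.0 − 159.2) / (3610593 − 3610793) = -0.004000
h(317546, 3611083) = 159.2 + (-0.02457)·(-5) + (-0.004000)·(290) = 159.2 +0.123 -1.160 = 158.163 m.

158.2 m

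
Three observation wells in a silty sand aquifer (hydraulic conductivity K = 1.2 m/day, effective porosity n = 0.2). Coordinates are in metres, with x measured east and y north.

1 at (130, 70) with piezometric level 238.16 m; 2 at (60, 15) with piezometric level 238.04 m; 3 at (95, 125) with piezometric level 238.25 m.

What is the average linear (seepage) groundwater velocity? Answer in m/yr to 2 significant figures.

4.0 m/yr

Differences from 1: to 2 (Δx, Δy, Δh) = (-70, -55, -0.12); to 3 = (-35, 55, +0.09).
Determinant of the coordinate differences = (-70)·55 − (-35)·(-55) = -5775.
∂h/∂x = [(-0.12)·55 − (+0.09)·(-55)] / -5775 = +0.0002857
∂h/∂y = [(-70)·(+0.09) − (-35)·(-0.12)] / -5775 = +0.001818
|∇h| = √(0.0002857² + 0.001818²) = 0.00184
Seepage velocity v = K·i/n = 1.2 × 0.00184 / 0.2 = 0.01104 m/day = 4.032 m/yr.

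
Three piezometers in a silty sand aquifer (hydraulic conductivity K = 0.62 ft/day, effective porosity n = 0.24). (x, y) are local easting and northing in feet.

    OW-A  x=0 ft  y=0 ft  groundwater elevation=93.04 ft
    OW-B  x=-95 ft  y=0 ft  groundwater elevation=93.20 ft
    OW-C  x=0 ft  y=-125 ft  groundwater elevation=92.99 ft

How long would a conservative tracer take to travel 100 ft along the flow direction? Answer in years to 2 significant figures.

∂h/∂x = (93.20 − 93.04) / (-95 − 0) = -0.001684
∂h/∂y = (92.99 − 93.04) / (-125 − 0) = +0.0004000
|∇h| = √(-0.001684² + 0.0004000²) = 0.001731
Seepage velocity v = K·i/n = 0.62 × 0.001731 / 0.24 = 0.004472 ft/day.
t = 100 / 0.004472 = 2.236e+04 days = 61.2 years.

61 years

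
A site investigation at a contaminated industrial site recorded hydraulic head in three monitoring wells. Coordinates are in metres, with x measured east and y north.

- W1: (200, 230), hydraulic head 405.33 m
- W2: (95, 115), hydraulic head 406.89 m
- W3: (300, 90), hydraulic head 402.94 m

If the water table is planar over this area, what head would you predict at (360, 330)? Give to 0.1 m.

Three-point gradient (reference W1): Δ to W2 = (-105, -115, +1.56), Δ to W3 = (100, -140, -2.39).
∂h/∂x = -0.01883, ∂h/∂y = +0.003624 (det = 26200).
h(360, 330) = 405.33 + (-0.01883)·(160) + (+0.003624)·(100) = 405.33 -3.012 +0.362 = 402.680 m.

402.7 m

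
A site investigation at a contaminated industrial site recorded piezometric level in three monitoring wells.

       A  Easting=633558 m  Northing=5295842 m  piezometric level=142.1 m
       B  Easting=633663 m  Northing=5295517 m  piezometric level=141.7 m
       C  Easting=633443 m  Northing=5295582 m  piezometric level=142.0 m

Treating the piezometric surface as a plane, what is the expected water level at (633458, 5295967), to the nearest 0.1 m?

142.3 m

With h = a·x + b·y + c and A as origin, the differences give:
  105·a + (-325)·b = -0.4
  (-115)·a + (-260)·b = -0.1
Eliminate b (×(-260) and ×(-325), subtract): -64675·a = 71.50 → a = ∂h/∂x = -0.001106
Back-substitute: b = ∂h/∂y = +0.0008736.
h(633458, 5295967) = 142.1 + (-0.001106)·(-100) + (+0.0008736)·(125) = 142.1 +0.111 +0.109 = 142.320 m.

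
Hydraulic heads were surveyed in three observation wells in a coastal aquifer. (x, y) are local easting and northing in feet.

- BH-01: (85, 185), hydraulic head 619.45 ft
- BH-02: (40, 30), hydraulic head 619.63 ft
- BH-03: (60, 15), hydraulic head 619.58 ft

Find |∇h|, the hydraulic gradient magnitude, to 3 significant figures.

0.00279

With h = a·x + b·y + c and BH-01 as origin, the differences give:
  (-45)·a + (-155)·b = +0.18
  (-25)·a + (-170)·b = +0.13
Eliminate b (×(-170) and ×(-155), subtract): 3775·a = -10.450 → a = ∂h/∂x = -0.002768
Back-substitute: b = ∂h/∂y = -0.0003576.
|∇h| = √(-0.002768² + -0.0003576²) = 0.002791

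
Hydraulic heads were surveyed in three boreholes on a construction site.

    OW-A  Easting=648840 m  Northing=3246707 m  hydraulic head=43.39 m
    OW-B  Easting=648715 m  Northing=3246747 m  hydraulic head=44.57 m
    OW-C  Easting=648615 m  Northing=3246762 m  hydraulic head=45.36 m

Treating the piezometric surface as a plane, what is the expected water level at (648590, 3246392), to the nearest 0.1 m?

42.2 m

Taking OW-A as reference: OW-B−OW-A = (-125, 40, +1.18); OW-C−OW-A = (-225, 55, +1.97).
Determinant of the coordinate differences = (-125)·55 − (-225)·40 = 2125.
∂h/∂x = [(+1.18)·55 − (+1.97)·40] / 2125 = -0.006541
∂h/∂y = [(-125)·(+1.97) − (-225)·(+1.18)] / 2125 = +0.009059
h(648590, 3246392) = 43.39 + (-0.006541)·(-250) + (+0.009059)·(-315) = 43.39 +1.635 -2.854 = 42.172 m.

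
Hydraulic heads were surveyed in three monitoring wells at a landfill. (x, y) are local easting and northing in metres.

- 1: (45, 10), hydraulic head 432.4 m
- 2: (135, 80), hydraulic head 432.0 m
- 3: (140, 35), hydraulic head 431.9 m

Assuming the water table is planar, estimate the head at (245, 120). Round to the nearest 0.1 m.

Three-point gradient (reference 1): Δ to 2 = (90, 70, -0.4), Δ to 3 = (95, 25, -0.5).
∂h/∂x = -0.005682, ∂h/∂y = +0.001591 (det = -4400).
h(245, 120) = 432.4 + (-0.005682)·(200) + (+0.001591)·(110) = 432.4 -1.136 +0.175 = 431.439 m.

431.4 m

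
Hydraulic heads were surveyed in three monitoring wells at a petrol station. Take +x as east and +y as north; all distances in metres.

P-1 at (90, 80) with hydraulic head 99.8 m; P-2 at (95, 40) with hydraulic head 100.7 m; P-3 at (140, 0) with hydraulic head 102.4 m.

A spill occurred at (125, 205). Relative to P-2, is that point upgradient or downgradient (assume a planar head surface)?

downgradient

With h = a·x + b·y + c and P-1 as origin, the differences give:
  5·a + (-40)·b = +0.9
  50·a + (-80)·b = +2.6
Eliminate b (×(-80) and ×(-40), subtract): 1600·a = 32.00 → a = ∂h/∂x = +0.02000
Back-substitute: b = ∂h/∂y = -0.02000.
Head at (125, 205) = 99.8 + (+0.02000)·(35) + (-0.02000)·(125) = 98.00 m.
That is lower than the 100.7 m at P-2, so the point is downgradient.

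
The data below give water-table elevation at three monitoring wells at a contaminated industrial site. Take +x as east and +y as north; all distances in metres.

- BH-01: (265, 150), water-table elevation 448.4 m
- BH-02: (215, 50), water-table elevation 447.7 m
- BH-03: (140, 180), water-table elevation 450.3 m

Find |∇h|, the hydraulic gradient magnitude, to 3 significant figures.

0.0178

Three-point gradient (reference BH-01): Δ to BH-02 = (-50, -100, -0.7), Δ to BH-03 = (-125, 30, +1.9).
∂h/∂x = -0.01207, ∂h/∂y = +0.01304 (det = -14000).
|∇h| = √(-0.01207² + 0.01304²) = 0.01777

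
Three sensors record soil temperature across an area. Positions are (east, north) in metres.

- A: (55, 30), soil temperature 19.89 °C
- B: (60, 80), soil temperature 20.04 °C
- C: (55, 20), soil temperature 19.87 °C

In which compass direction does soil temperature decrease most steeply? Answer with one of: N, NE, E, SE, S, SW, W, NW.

Differences from A: to B (Δx, Δy, Δh) = (5, 50, +0.15); to C = (0, -10, -0.02).
Solve a·Δx + b·Δy = ΔT: det = 5·(-10) − 0·50 = -50.
∂T/∂x = [(+0.15)·(-10) − (-0.02)·50] / -50 = +0.01000
∂T/∂y = [5·(-0.02) − 0·(+0.15)] / -50 = +0.002000
Steepest decrease is along −∇f = (-0.01000 E, -0.002000 N) → west.

W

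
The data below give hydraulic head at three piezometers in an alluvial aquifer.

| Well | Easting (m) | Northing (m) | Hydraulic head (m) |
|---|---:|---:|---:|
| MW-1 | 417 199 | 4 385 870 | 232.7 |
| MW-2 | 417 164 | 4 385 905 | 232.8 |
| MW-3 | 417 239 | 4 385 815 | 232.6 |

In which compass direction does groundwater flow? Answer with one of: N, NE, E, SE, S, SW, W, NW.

Differences from MW-1: to MW-2 (Δx, Δy, Δh) = (-35, 35, +0.1); to MW-3 = (40, -55, -0.1).
Determinant of the coordinate differences = (-35)·(-55) − 40·35 = 525.
∂h/∂x = [(+0.1)·(-55) − (-0.1)·35] / 525 = -0.003810
∂h/∂y = [(-35)·(-0.1) − 40·(+0.1)] / 525 = -0.0009524
Flow = −∇h = (+0.003810 east, +0.0009524 north), which points east.

E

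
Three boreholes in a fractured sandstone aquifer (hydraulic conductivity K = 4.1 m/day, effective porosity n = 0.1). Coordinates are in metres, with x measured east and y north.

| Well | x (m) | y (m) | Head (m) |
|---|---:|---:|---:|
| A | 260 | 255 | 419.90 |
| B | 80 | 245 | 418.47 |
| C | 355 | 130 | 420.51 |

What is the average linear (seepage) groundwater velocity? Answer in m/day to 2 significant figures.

0.33 m/day

Differences from A: to B (Δx, Δy, Δh) = (-180, -10, -1.43); to C = (95, -125, +0.61).
Solve a·Δx + b·Δy = Δh: det = (-180)·(-125) − 95·(-10) = 23450.
∂h/∂x = [(-1.43)·(-125) − (+0.61)·(-10)] / 23450 = +0.007883
∂h/∂y = [(-180)·(+0.61) − 95·(-1.43)] / 23450 = +0.001111
|∇h| = √(0.007883² + 0.001111²) = 0.007961
Seepage velocity v = K·i/n = 4.1 × 0.007961 / 0.1 = 0.3264 m/day.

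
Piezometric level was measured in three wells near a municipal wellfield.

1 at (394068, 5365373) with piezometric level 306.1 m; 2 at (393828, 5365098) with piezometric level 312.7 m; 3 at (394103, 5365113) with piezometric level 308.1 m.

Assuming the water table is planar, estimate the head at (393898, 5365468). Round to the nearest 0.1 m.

With h = a·x + b·y + c and 1 as origin, the differences give:
  (-240)·a + (-275)·b = +6.6
  35·a + (-260)·b = +2.0
Eliminate b (×(-260) and ×(-275), subtract): 72025·a = -1166.00 → a = ∂h/∂x = -0.01619
Back-substitute: b = ∂h/∂y = -0.009872.
h(393898, 5365468) = 306.1 + (-0.01619)·(-170) + (-0.009872)·(95) = 306.1 +2.752 -0.938 = 307.914 m.

307.9 m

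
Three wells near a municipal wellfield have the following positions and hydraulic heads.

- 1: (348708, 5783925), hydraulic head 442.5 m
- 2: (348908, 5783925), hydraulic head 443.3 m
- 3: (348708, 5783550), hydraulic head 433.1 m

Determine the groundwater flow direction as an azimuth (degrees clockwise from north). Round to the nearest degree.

∂h/∂x = (443.3 − 442.5) / (348908 − 348708) = +0.004000
∂h/∂y = (433.1 − 442.5) / (5783550 − 5783925) = +0.02507
Flow direction (−∇h) has components (-0.004000 E, -0.02507 N).
Azimuth = atan2(E, N) = atan2(-0.004000, -0.02507) = 189.1° ≈ 189°.

189°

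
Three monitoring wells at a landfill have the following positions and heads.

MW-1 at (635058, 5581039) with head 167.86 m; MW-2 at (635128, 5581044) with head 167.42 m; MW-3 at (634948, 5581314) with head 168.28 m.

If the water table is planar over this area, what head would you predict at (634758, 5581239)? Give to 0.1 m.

169.5 m

Differences from MW-1: to MW-2 (Δx, Δy, Δh) = (70, 5, -0.44); to MW-3 = (-110, 275, +0.42).
Solve a·Δx + b·Δy = Δh: det = 70·275 − (-110)·5 = 19800.
∂h/∂x = [(-0.44)·275 − (+0.42)·5] / 19800 = -0.006217
∂h/∂y = [70·(+0.42) − (-110)·(-0.44)] / 19800 = -0.0009596
h(634758, 5581239) = 167.86 + (-0.006217)·(-300) + (-0.0009596)·(200) = 167.86 +1.865 -0.192 = 169.533 m.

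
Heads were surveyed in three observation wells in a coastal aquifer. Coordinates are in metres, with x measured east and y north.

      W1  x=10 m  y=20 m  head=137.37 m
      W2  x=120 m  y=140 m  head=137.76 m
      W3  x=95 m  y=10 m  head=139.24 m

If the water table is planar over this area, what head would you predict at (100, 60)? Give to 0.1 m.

138.6 m

With h = a·x + b·y + c and W1 as origin, the differences give:
  110·a + 120·b = +0.39
  85·a + (-10)·b = +1.87
Eliminate b (×(-10) and ×120, subtract): -11300·a = -228.300 → a = ∂h/∂x = +0.02020
Back-substitute: b = ∂h/∂y = -0.01527.
h(100, 60) = 137.37 + (+0.02020)·(90) + (-0.01527)·(40) = 137.37 +1.818 -0.611 = 138.578 m.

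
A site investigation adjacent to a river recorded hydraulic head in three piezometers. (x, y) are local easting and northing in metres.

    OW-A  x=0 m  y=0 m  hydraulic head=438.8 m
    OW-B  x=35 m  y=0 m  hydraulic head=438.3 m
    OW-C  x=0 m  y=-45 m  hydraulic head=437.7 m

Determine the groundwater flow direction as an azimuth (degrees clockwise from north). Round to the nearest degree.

∂h/∂x = (438.3 − 438.8) / (35 − 0) = -0.01429
∂h/∂y = (437.7 − 438.8) / (-45 − 0) = +0.02444
Flow direction (−∇h) has components (+0.01429 E, -0.02444 N).
Azimuth = atan2(E, N) = atan2(+0.01429, -0.02444) = 149.7° ≈ 150°.

150°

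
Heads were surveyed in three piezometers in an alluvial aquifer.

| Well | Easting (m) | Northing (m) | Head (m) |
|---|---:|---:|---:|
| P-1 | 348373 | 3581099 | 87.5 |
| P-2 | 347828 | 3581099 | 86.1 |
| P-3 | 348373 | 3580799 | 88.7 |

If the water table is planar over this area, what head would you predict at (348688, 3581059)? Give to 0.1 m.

88.5 m

∂h/∂x = (86.1 − 87.5) / (347828 − 348373) = +0.002569
∂h/∂y = (88.7 − 87.5) / (3580799 − 3581099) = -0.004000
h(348688, 3581059) = 87.5 + (+0.002569)·(315) + (-0.004000)·(-40) = 87.5 +0.809 +0.160 = 88.469 m.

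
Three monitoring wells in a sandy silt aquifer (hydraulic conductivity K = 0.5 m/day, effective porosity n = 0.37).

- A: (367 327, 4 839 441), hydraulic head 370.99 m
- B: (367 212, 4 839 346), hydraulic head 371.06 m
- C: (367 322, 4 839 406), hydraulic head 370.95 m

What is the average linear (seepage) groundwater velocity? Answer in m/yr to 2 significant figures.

Taking A as reference: B−A = (-115, -95, +0.07); C−A = (-5, -35, -0.04).
Solve a·Δx + b·Δy = Δh: det = (-115)·(-35) − (-5)·(-95) = 3550.
∂h/∂x = [(+0.07)·(-35) − (-0.04)·(-95)] / 3550 = -0.001761
∂h/∂y = [(-115)·(-0.04) − (-5)·(+0.07)] / 3550 = +0.001394
|∇h| = √(-0.001761² + 0.001394²) = 0.002246
Seepage velocity v = K·i/n = 0.5 × 0.002246 / 0.37 = 0.003035 m/day = 1.109 m/yr.

1.1 m/yr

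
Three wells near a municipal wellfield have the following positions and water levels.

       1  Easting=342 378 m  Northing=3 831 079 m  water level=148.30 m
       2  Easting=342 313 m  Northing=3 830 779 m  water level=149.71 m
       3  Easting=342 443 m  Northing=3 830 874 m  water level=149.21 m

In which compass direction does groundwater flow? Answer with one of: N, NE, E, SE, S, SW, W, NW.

Three-point gradient (reference 1): Δ to 2 = (-65, -300, +1.41), Δ to 3 = (65, -205, +0.91).
∂h/∂x = -0.0004890, ∂h/∂y = -0.004594 (det = 32825).
Flow = −∇h = (+0.0004890 east, +0.004594 north), which points north.

N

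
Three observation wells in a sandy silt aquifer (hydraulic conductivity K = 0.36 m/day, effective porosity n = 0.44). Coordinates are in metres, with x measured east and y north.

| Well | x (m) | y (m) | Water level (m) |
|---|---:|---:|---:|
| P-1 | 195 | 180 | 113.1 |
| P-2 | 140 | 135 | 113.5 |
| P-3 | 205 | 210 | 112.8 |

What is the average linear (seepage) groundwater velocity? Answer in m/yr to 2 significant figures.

3.1 m/yr

With h = a·x + b·y + c and P-1 as origin, the differences give:
  (-55)·a + (-45)·b = +0.4
  10·a + 30·b = -0.3
Eliminate b (×30 and ×(-45), subtract): -1200·a = -1.50 → a = ∂h/∂x = +0.001250
Back-substitute: b = ∂h/∂y = -0.01042.
|∇h| = √(0.001250² + -0.01042²) = 0.01049
Seepage velocity v = K·i/n = 0.36 × 0.01049 / 0.44 = 0.008583 m/day = 3.135 m/yr.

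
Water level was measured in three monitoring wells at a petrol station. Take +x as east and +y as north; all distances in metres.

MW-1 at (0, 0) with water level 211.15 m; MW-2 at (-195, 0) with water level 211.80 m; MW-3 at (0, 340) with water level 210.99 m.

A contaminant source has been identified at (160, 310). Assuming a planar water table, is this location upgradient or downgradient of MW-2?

downgradient

∂h/∂x = (211.80 − 211.15) / (-195 − 0) = -0.003333
∂h/∂y = (210.99 − 211.15) / (340 − 0) = -0.0004706
Head at (160, 310) = 211.15 + (-0.003333)·(160) + (-0.0004706)·(310) = 210.47 m.
That is lower than the 211.80 m at MW-2, so the point is downgradient.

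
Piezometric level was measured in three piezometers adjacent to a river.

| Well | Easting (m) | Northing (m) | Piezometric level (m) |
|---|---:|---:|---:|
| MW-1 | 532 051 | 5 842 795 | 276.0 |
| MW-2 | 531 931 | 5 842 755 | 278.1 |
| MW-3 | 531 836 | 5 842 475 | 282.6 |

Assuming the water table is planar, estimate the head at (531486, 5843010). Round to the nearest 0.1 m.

Three-point gradient (reference MW-1): Δ to MW-2 = (-120, -40, +2.1), Δ to MW-3 = (-215, -320, +6.6).
∂h/∂x = -0.01369, ∂h/∂y = -0.01143 (det = 29800).
h(531486, 5843010) = 276.0 + (-0.01369)·(-565) + (-0.01143)·(215) = 276.0 +7.736 -2.457 = 281.279 m.

281.3 m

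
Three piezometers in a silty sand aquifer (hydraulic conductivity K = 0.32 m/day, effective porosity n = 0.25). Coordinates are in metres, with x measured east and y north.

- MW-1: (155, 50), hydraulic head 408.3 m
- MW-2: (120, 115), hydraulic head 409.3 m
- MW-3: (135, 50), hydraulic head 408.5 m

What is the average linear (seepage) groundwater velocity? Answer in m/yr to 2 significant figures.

Taking MW-1 as reference: MW-2−MW-1 = (-35, 65, +1.0); MW-3−MW-1 = (-20, 0, +0.2).
Solve a·Δx + b·Δy = Δh: det = (-35)·0 − (-20)·65 = 1300.
∂h/∂x = [(+1.0)·0 − (+0.2)·65] / 1300 = -0.010000
∂h/∂y = [(-35)·(+0.2) − (-20)·(+1.0)] / 1300 = +0.01000
|∇h| = √(-0.010000² + 0.01000²) = 0.01414
Seepage velocity v = K·i/n = 0.32 × 0.01414 / 0.25 = 0.0181 m/day = 6.611 m/yr.

6.6 m/yr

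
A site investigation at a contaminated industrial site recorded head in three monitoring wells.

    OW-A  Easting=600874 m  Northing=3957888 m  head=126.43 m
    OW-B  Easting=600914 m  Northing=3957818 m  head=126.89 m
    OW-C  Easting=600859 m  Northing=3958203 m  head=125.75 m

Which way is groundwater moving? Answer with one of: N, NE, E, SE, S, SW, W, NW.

With h = a·x + b·y + c and OW-A as origin, the differences give:
  40·a + (-70)·b = +0.46
  (-15)·a + 315·b = -0.68
Eliminate b (×315 and ×(-70), subtract): 11550·a = 97.300 → a = ∂h/∂x = +0.008424
Back-substitute: b = ∂h/∂y = -0.001758.
Flow = −∇h = (-0.008424 east, +0.001758 north), which points west.

W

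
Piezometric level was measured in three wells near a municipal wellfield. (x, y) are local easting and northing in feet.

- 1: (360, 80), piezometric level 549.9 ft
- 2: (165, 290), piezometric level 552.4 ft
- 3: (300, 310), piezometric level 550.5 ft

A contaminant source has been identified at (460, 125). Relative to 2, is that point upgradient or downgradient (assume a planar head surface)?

downgradient

Three-point gradient (reference 1): Δ to 2 = (-195, 210, +2.5), Δ to 3 = (-60, 230, +0.6).
∂h/∂x = -0.01392, ∂h/∂y = -0.001023 (det = -32250).
Head at (460, 125) = 549.9 + (-0.01392)·(100) + (-0.001023)·(45) = 548.46 ft.
That is lower than the 552.4 ft at 2, so the point is downgradient.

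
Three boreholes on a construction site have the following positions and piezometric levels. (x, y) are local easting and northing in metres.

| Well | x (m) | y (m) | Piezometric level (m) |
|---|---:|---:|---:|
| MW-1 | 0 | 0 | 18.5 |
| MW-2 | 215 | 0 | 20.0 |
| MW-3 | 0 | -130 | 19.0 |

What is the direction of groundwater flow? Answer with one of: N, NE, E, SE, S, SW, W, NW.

∂h/∂x = (20.0 − 18.5) / (215 − 0) = +0.006977
∂h/∂y = (19.0 − 18.5) / (-130 − 0) = -0.003846
Flow = −∇h = (-0.006977 east, +0.003846 north), which points northwest.

NW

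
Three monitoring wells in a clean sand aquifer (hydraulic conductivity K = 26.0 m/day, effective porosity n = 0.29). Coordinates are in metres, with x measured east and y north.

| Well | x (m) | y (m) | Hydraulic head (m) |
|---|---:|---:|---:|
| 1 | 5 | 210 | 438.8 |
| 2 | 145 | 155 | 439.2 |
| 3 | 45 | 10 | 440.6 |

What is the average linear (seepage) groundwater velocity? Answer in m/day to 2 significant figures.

Taking 1 as reference: 2−1 = (140, -55, +0.4); 3−1 = (40, -200, +1.8).
Determinant of the coordinate differences = 140·(-200) − 40·(-55) = -25800.
∂h/∂x = [(+0.4)·(-200) − (+1.8)·(-55)] / -25800 = -0.0007364
∂h/∂y = [140·(+1.8) − 40·(+0.4)] / -25800 = -0.009147
|∇h| = √(-0.0007364² + -0.009147²) = 0.009177
Seepage velocity v = K·i/n = 26.0 × 0.009177 / 0.29 = 0.8228 m/day.

0.82 m/day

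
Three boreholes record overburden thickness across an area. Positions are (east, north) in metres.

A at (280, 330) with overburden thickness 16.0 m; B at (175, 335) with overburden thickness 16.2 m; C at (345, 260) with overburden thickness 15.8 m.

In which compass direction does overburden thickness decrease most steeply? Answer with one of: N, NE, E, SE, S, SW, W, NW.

Differences from A: to B (Δx, Δy, Δh) = (-105, 5, +0.2); to C = (65, -70, -0.2).
Solve a·Δx + b·Δy = Δd: det = (-105)·(-70) − 65·5 = 7025.
∂d/∂x = [(+0.2)·(-70) − (-0.2)·5] / 7025 = -0.001851
∂d/∂y = [(-105)·(-0.2) − 65·(+0.2)] / 7025 = +0.001139
Steepest decrease is along −∇f = (+0.001851 E, -0.001139 N) → southeast.

SE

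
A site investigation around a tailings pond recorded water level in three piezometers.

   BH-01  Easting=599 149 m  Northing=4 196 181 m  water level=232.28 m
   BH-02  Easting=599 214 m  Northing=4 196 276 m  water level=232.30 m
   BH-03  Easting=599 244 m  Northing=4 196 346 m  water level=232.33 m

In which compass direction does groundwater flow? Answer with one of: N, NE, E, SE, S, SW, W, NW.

Taking BH-01 as reference: BH-02−BH-01 = (65, 95, +0.02); BH-03−BH-01 = (95, 165, +0.05).
Solve a·Δx + b·Δy = Δh: det = 65·165 − 95·95 = 1700.
∂h/∂x = [(+0.02)·165 − (+0.05)·95] / 1700 = -0.0008529
∂h/∂y = [65·(+0.05) − 95·(+0.02)] / 1700 = +0.0007941
Flow = −∇h = (+0.0008529 east, -0.0007941 north), which points southeast.

SE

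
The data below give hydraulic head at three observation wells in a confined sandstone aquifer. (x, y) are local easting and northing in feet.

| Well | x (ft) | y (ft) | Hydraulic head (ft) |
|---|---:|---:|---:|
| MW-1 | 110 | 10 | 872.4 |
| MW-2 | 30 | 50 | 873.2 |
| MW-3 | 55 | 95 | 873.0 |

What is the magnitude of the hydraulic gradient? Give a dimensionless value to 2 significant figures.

With h = a·x + b·y + c and MW-1 as origin, the differences give:
  (-80)·a + 40·b = +0.8
  (-55)·a + 85·b = +0.6
Eliminate b (×85 and ×40, subtract): -4600·a = 44.00 → a = ∂h/∂x = -0.009565
Back-substitute: b = ∂h/∂y = +0.0008696.
|∇h| = √(-0.009565² + 0.0008696²) = 0.009604

0.0096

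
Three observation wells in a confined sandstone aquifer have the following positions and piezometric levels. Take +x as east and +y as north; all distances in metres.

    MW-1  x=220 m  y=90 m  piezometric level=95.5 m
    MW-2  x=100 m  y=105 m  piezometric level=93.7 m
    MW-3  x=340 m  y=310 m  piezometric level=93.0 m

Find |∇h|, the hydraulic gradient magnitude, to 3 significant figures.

With h = a·x + b·y + c and MW-1 as origin, the differences give:
  (-120)·a + 15·b = -1.8
  120·a + 220·b = -2.5
Eliminate b (×220 and ×15, subtract): -28200·a = -358.50 → a = ∂h/∂x = +0.01271
Back-substitute: b = ∂h/∂y = -0.01830.
|∇h| = √(0.01271² + -0.01830²) = 0.02228

0.0223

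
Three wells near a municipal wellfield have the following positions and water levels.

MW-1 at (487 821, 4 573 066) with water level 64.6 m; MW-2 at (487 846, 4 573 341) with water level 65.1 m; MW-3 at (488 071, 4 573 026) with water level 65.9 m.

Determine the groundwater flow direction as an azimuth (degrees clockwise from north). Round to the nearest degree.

With h = a·x + b·y + c and MW-1 as origin, the differences give:
  25·a + 275·b = +0.5
  250·a + (-40)·b = +1.3
Eliminate b (×(-40) and ×275, subtract): -69750·a = -377.50 → a = ∂h/∂x = +0.005412
Back-substitute: b = ∂h/∂y = +0.001326.
Flow direction (−∇h) has components (-0.005412 E, -0.001326 N).
Azimuth = atan2(E, N) = atan2(-0.005412, -0.001326) = 256.2° ≈ 256°.

256°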